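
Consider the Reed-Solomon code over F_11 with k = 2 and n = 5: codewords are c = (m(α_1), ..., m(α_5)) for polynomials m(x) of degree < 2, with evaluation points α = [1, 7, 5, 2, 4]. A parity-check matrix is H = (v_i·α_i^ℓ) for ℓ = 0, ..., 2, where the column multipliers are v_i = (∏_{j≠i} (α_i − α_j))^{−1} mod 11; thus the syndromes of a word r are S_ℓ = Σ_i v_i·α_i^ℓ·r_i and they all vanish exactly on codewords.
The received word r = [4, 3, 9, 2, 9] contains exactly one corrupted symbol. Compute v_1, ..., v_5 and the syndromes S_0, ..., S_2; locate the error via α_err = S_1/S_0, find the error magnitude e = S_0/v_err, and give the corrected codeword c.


S = (10, 6, 8), error at position 3, error magnitude e = 2, c = [4, 3, 7, 2, 9].

Step 1: column multipliers v_i = (∏_{j≠i}(α_i − α_j))^{−1} mod 11.
  i = 1 (α = 1): (1−7)(1−5)(1−2)(1−4) = (−6)·(−4)·(−1)·(−3) = 72 ≡ 6, so v_1 = 6^{−1} = 2 (mod 11).
  i = 2 (α = 7): (7−1)(7−5)(7−2)(7−4) = 6·2·5·3 = 180 ≡ 4, so v_2 = 4^{−1} = 3 (mod 11).
  i = 3 (α = 5): (5−1)(5−7)(5−2)(5−4) = 4·(−2)·3·1 = −24 ≡ 9, so v_3 = 9^{−1} = 5 (mod 11).
  i = 4 (α = 2): (2−1)(2−7)(2−5)(2−4) = 1·(−5)·(−3)·(−2) = −30 ≡ 3, so v_4 = 3^{−1} = 4 (mod 11).
  i = 5 (α = 4): (4−1)(4−7)(4−5)(4−2) = 3·(−3)·(−1)·2 = 18 ≡ 7, so v_5 = 7^{−1} = 8 (mod 11).
  v = [2, 3, 5, 4, 8].
Step 2: syndromes of r = [4, 3, 9, 2, 9] (all sums mod 11).
  S_0 = Σ v_i r_i = 2·4 + 3·3 + 5·9 + 4·2 + 8·9 = 142 ≡ 10.
  S_1 = Σ v_i α_i r_i = 2·1·4 + 3·7·3 + 5·5·9 + 4·2·2 + 8·4·9 = 600 ≡ 6.
  α_i^2 mod 11 = [1, 5, 3, 4, 5].
  S_2 = Σ v_i α_i^2 r_i = 2·1·4 + 3·5·3 + 5·3·9 + 4·4·2 + 8·5·9 = 580 ≡ 8.
  S = (10, 6, 8) ≠ 0, so r is not a codeword (an error is present).
Step 3: locate the error. For a single error e at position i, S_ℓ = v_i·e·α_i^ℓ, so α_err = S_1/S_0.
  S_0^{−1} = 10^{−1} = 10 (mod 11), so α_err = 6·10 = 60 ≡ 5 = α_3. Error position i = 3.
  Consistency check: S_2/S_1 = 8·2 = 16 ≡ 5 = α_err ✓ (single-error assumption holds).
Step 4: error magnitude e = S_0/v_3 = S_0·∏_{j≠3}(α_3 − α_j) = 10·9 = 90 ≡ 2 (mod 11).
Step 5: correct position 3: c_3 = r_3 − e = 9 − 2 ≡ 7 (mod 11). Hence c = [4, 3, 7, 2, 9].
  Check: interpolating c through the α_i gives m(x) = 6 + 9·x (degree < 2) with m(α_i) = c_i for every i, so c is indeed a codeword.


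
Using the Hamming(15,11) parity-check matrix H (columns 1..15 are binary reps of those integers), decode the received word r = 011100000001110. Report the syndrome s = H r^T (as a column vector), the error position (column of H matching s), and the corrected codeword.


s = (1, 0, 1, 0)^T, error position = 10, corrected codeword c = 011100000101110

Compute s = H r^T mod 2 one row at a time:
  s_1 = 0 + 0 + 0 + 0 + 1 + 1 + 1 + 0 = 3 ≡ 1 (mod 2).
  s_2 = 1 + 0 + 0 + 0 + 1 + 1 + 1 + 0 = 4 ≡ 0 (mod 2).
  s_3 = 1 + 1 + 0 + 0 + 0 + 0 + 1 + 0 = 3 ≡ 1 (mod 2).
  s_4 = 0 + 1 + 0 + 0 + 0 + 0 + 1 + 0 = 2 ≡ 0 (mod 2).
s = (1, 0, 1, 0)^T — this equals column 10 of H (binary 1010), so error is at position 10.
Correct: flip bit 10 of r = 011100000001110 to get c = 011100000101110.


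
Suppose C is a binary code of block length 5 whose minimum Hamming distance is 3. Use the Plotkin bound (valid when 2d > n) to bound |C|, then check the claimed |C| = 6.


Plotkin bound M ≤ 6; given |C| = 6 ≤ bound (satisfied).

Check applicability: 2d = 6, n = 5.
2d − n = 1 > 0, so Plotkin applies.
Compute d/(2d−n) = 3/1 ≈ 3.0000.
⌊d/(2d−n)⌋ = 3.
Plotkin bound: M ≤ 2·3 = 6.
Given |C| = 6, check: satisfied.
This |C| is at the Plotkin bound.


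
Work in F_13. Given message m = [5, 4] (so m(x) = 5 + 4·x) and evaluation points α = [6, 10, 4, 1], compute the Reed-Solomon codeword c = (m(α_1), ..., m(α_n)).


c = [3, 6, 8, 9]

Message polynomial: m(x) = 5 + 4·x (mod 13).
For each evaluation point α_i, compute m(α_i) mod 13:
  α_1 = 6: Horner steps 4 → 3, so m(6) = 3.
  α_2 = 10: Horner steps 4 → 6, so m(10) = 6.
  α_3 = 4: Horner steps 4 → 8, so m(4) = 8.
  α_4 = 1: Horner steps 4 → 9, so m(1) = 9.
Codeword c = [3, 6, 8, 9] ∈ F_13^4.


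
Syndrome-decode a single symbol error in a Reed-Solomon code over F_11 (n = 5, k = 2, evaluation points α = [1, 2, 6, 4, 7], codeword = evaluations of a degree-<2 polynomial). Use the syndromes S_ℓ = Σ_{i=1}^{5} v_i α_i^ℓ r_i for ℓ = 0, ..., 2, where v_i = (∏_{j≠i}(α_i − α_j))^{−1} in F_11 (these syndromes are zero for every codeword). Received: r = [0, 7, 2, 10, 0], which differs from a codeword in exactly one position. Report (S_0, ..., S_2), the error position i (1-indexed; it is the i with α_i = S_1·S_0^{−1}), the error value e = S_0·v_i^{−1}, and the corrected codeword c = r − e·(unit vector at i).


S = (1, 7, 5), error at position 5, error magnitude e = 2, c = [0, 7, 2, 10, 9].

Step 1: column multipliers v_i = (∏_{j≠i}(α_i − α_j))^{−1} mod 11.
  i = 1 (α = 1): (1−2)(1−6)(1−4)(1−7) = (−1)·(−5)·(−3)·(−6) = 90 ≡ 2, so v_1 = 2^{−1} = 6 (mod 11).
  i = 2 (α = 2): (2−1)(2−6)(2−4)(2−7) = 1·(−4)·(−2)·(−5) = −40 ≡ 4, so v_2 = 4^{−1} = 3 (mod 11).
  i = 3 (α = 6): (6−1)(6−2)(6−4)(6−7) = 5·4·2·(−1) = −40 ≡ 4, so v_3 = 4^{−1} = 3 (mod 11).
  i = 4 (α = 4): (4−1)(4−2)(4−6)(4−7) = 3·2·(−2)·(−3) = 36 ≡ 3, so v_4 = 3^{−1} = 4 (mod 11).
  i = 5 (α = 7): (7−1)(7−2)(7−6)(7−4) = 6·5·1·3 = 90 ≡ 2, so v_5 = 2^{−1} = 6 (mod 11).
  v = [6, 3, 3, 4, 6].
Step 2: syndromes of r = [0, 7, 2, 10, 0] (all sums mod 11).
  S_0 = Σ v_i r_i = 6·0 + 3·7 + 3·2 + 4·10 + 6·0 = 67 ≡ 1.
  S_1 = Σ v_i α_i r_i = 6·1·0 + 3·2·7 + 3·6·2 + 4·4·10 + 6·7·0 = 238 ≡ 7.
  α_i^2 mod 11 = [1, 4, 3, 5, 5].
  S_2 = Σ v_i α_i^2 r_i = 6·1·0 + 3·4·7 + 3·3·2 + 4·5·10 + 6·5·0 = 302 ≡ 5.
  S = (1, 7, 5) ≠ 0, so r is not a codeword (an error is present).
Step 3: locate the error. For a single error e at position i, S_ℓ = v_i·e·α_i^ℓ, so α_err = S_1/S_0.
  S_0^{−1} = 1^{−1} = 1 (mod 11), so α_err = 7·1 = 7 ≡ 7 = α_5. Error position i = 5.
  Consistency check: S_2/S_1 = 5·8 = 40 ≡ 7 = α_err ✓ (single-error assumption holds).
Step 4: error magnitude e = S_0/v_5 = S_0·∏_{j≠5}(α_5 − α_j) = 1·2 = 2 ≡ 2 (mod 11).
Step 5: correct position 5: c_5 = r_5 − e = 0 − 2 ≡ 9 (mod 11). Hence c = [0, 7, 2, 10, 9].
  Check: interpolating c through the α_i gives m(x) = 4 + 7·x (degree < 2) with m(α_i) = c_i for every i, so c is indeed a codeword.


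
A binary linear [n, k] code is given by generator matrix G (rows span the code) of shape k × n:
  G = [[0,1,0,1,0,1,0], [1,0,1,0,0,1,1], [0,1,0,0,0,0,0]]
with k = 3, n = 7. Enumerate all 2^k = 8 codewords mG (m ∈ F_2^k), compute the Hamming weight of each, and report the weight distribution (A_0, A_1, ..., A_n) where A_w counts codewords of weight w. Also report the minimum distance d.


Weight distribution: A_0 = 1, A_1 = 1, A_2 = 1, A_3 = 1, A_4 = 2, A_5 = 2. Minimum distance d = 1.

Enumerate all 2^3 = 8 messages m ∈ F_2^3.
For each, compute codeword c = mG in F_2^7, then tally its weight.
  m = 000 → c = 0000000, weight = 0.
  m = 100 → c = 0101010, weight = 3.
  m = 010 → c = 1010011, weight = 4.
  m = 110 → c = 1111001, weight = 5.
  m = 001 → c = 0100000, weight = 1.
  m = 101 → c = 0001010, weight = 2.
  m = 011 → c = 1110011, weight = 5.
  m = 111 → c = 1011001, weight = 4.
Tally weights:
  weight 0: 1 codewords.
  weight 1: 1 codewords.
  weight 2: 1 codewords.
  weight 3: 1 codewords.
  weight 4: 2 codewords.
  weight 5: 2 codewords.
Minimum distance d = smallest w > 0 with A_w > 0 = 1.
Sanity: Σ A_w = 8 = 2^3 = 8 ✓.


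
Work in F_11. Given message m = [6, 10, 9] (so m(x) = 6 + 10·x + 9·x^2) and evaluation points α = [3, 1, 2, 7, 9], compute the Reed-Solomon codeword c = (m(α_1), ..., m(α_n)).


c = [7, 3, 7, 0, 0]

Message polynomial: m(x) = 6 + 10·x + 9·x^2 (mod 11).
For each evaluation point α_i, compute m(α_i) mod 11:
  α_1 = 3: Horner steps 9 → 4 → 7, so m(3) = 7.
  α_2 = 1: Horner steps 9 → 8 → 3, so m(1) = 3.
  α_3 = 2: Horner steps 9 → 6 → 7, so m(2) = 7.
  α_4 = 7: Horner steps 9 → 7 → 0, so m(7) = 0.
  α_5 = 9: Horner steps 9 → 3 → 0, so m(9) = 0.
Codeword c = [7, 3, 7, 0, 0] ∈ F_11^5.


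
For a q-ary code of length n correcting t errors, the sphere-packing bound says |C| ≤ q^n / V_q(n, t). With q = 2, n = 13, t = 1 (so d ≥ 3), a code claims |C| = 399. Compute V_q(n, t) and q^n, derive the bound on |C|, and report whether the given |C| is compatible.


V_q(n, t) = 14, q^n = 8192, Hamming bound = 585, |C| = 399 ≤ bound (satisfied).

Step 1: Compute V_q(n, t) = Σ_{j=0}^1 C(n, j) (q−1)^j.
  j = 0: C(13,0)·(1)^0 = 1·1 = 1.
  j = 1: C(13,1)·(1)^1 = 13·1 = 13.
  V_q(n, t) = 1 + 13 = 14.
Step 2: q^n = 2^13 = 8192.
Step 3: Hamming bound ⌊q^n / V_q(n,t)⌋ = ⌊8192/14⌋ = 585.
Step 4: Compare |C| = 399 to 585: satisfied.
The claimed |C| lies below the Hamming bound.


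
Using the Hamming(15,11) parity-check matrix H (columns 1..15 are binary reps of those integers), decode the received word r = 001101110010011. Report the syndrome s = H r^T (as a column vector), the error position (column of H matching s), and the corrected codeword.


s = (0, 1, 0, 0)^T, error position = 4, corrected codeword c = 001001110010011

Compute s = H r^T mod 2 one row at a time:
  s_1 = 1 + 0 + 0 + 1 + 0 + 0 + 1 + 1 = 4 ≡ 0 (mod 2).
  s_2 = 1 + 0 + 1 + 1 + 0 + 0 + 1 + 1 = 5 ≡ 1 (mod 2).
  s_3 = 0 + 1 + 1 + 1 + 0 + 1 + 1 + 1 = 6 ≡ 0 (mod 2).
  s_4 = 0 + 1 + 0 + 1 + 0 + 1 + 0 + 1 = 4 ≡ 0 (mod 2).
s = (0, 1, 0, 0)^T — this equals column 4 of H (binary 0100), so error is at position 4.
Correct: flip bit 4 of r = 001101110010011 to get c = 001001110010011.


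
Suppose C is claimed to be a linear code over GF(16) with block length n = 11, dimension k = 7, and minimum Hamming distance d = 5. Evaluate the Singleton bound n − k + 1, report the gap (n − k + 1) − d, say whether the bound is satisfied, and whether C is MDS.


Singleton RHS = n − k + 1 = 5, slack = 0, bound satisfied, MDS.

Singleton bound: d ≤ n − k + 1.
Here n = 11, k = 7, so n − k + 1 = 5.
Given d = 5, check d ≤ 5: YES.
Slack = (n − k + 1) − d = 0.
The code is MDS (slack = 0).
Description: the claimed parameters are [11, 7, 5]_16; such a code would be MDS (meets Singleton bound).


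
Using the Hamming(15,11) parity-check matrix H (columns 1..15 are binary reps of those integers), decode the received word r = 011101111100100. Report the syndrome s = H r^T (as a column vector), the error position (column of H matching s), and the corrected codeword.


s = (0, 0, 1, 0)^T, error position = 2, corrected codeword c = 001101111100100

Compute s = H r^T mod 2 one row at a time:
  s_1 = 1 + 1 + 1 + 0 + 0 + 1 + 0 + 0 = 4 ≡ 0 (mod 2).
  s_2 = 1 + 0 + 1 + 1 + 0 + 1 + 0 + 0 = 4 ≡ 0 (mod 2).
  s_3 = 1 + 1 + 1 + 1 + 1 + 0 + 0 + 0 = 5 ≡ 1 (mod 2).
  s_4 = 0 + 1 + 0 + 1 + 1 + 0 + 1 + 0 = 4 ≡ 0 (mod 2).
s = (0, 0, 1, 0)^T — this equals column 2 of H (binary 0010), so error is at position 2.
Correct: flip bit 2 of r = 011101111100100 to get c = 001101111100100.


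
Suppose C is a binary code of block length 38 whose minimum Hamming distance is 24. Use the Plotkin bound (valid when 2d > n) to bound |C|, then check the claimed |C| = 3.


Plotkin bound M ≤ 4; given |C| = 3 ≤ bound (satisfied).

Check applicability: 2d = 48, n = 38.
2d − n = 10 > 0, so Plotkin applies.
Compute d/(2d−n) = 24/10 ≈ 2.4000.
⌊d/(2d−n)⌋ = 2.
Plotkin bound: M ≤ 2·2 = 4.
Given |C| = 3, check: satisfied.
This |C| is below the Plotkin bound.


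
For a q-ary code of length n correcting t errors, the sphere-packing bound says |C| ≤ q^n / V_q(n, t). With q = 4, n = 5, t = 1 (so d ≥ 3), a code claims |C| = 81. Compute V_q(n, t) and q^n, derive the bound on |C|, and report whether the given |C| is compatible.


V_q(n, t) = 16, q^n = 1024, Hamming bound = 64, |C| = 81 > bound (violated).

Step 1: Compute V_q(n, t) = Σ_{j=0}^1 C(n, j) (q−1)^j.
  j = 0: C(5,0)·(3)^0 = 1·1 = 1.
  j = 1: C(5,1)·(3)^1 = 5·3 = 15.
  V_q(n, t) = 1 + 15 = 16.
Step 2: q^n = 4^5 = 1024.
Step 3: Hamming bound ⌊q^n / V_q(n,t)⌋ = ⌊1024/16⌋ = 64.
Step 4: Compare |C| = 81 to 64: violated.
The claimed |C| lies above the Hamming bound, so no 4-ary code of length 5 with d ≥ 3 can have 81 codewords.


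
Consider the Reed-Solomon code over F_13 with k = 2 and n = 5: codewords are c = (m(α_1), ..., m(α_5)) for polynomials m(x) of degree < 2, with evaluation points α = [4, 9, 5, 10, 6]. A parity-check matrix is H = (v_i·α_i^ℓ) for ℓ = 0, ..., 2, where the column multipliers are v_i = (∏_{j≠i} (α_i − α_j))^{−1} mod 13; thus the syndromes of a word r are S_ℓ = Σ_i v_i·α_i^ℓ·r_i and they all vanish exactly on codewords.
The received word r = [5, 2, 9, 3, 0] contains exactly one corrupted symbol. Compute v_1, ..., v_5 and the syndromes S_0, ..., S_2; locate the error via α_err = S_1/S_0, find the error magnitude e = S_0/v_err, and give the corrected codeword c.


S = (11, 8, 7), error at position 2, error magnitude e = 3, c = [5, 12, 9, 3, 0].

Step 1: column multipliers v_i = (∏_{j≠i}(α_i − α_j))^{−1} mod 13.
  i = 1 (α = 4): (4−9)(4−5)(4−10)(4−6) = (−5)·(−1)·(−6)·(−2) = 60 ≡ 8, so v_1 = 8^{−1} = 5 (mod 13).
  i = 2 (α = 9): (9−4)(9−5)(9−10)(9−6) = 5·4·(−1)·3 = −60 ≡ 5, so v_2 = 5^{−1} = 8 (mod 13).
  i = 3 (α = 5): (5−4)(5−9)(5−10)(5−6) = 1·(−4)·(−5)·(−1) = −20 ≡ 6, so v_3 = 6^{−1} = 11 (mod 13).
  i = 4 (α = 10): (10−4)(10−9)(10−5)(10−6) = 6·1·5·4 = 120 ≡ 3, so v_4 = 3^{−1} = 9 (mod 13).
  i = 5 (α = 6): (6−4)(6−9)(6−5)(6−10) = 2·(−3)·1·(−4) = 24 ≡ 11, so v_5 = 11^{−1} = 6 (mod 13).
  v = [5, 8, 11, 9, 6].
Step 2: syndromes of r = [5, 2, 9, 3, 0] (all sums mod 13).
  S_0 = Σ v_i r_i = 5·5 + 8·2 + 11·9 + 9·3 + 6·0 = 167 ≡ 11.
  S_1 = Σ v_i α_i r_i = 5·4·5 + 8·9·2 + 11·5·9 + 9·10·3 + 6·6·0 = 1009 ≡ 8.
  α_i^2 mod 13 = [3, 3, 12, 9, 10].
  S_2 = Σ v_i α_i^2 r_i = 5·3·5 + 8·3·2 + 11·12·9 + 9·9·3 + 6·10·0 = 1554 ≡ 7.
  S = (11, 8, 7) ≠ 0, so r is not a codeword (an error is present).
Step 3: locate the error. For a single error e at position i, S_ℓ = v_i·e·α_i^ℓ, so α_err = S_1/S_0.
  S_0^{−1} = 11^{−1} = 6 (mod 13), so α_err = 8·6 = 48 ≡ 9 = α_2. Error position i = 2.
  Consistency check: S_2/S_1 = 7·5 = 35 ≡ 9 = α_err ✓ (single-error assumption holds).
Step 4: error magnitude e = S_0/v_2 = S_0·∏_{j≠2}(α_2 − α_j) = 11·5 = 55 ≡ 3 (mod 13).
Step 5: correct position 2: c_2 = r_2 − e = 2 − 3 ≡ 12 (mod 13). Hence c = [5, 12, 9, 3, 0].
  Check: interpolating c through the α_i gives m(x) = 2 + 4·x (degree < 2) with m(α_i) = c_i for every i, so c is indeed a codeword.


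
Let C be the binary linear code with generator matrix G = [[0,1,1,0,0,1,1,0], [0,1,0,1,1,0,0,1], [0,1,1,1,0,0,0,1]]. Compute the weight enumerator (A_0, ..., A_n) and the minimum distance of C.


Weight distribution: A_0 = 1, A_2 = 1, A_4 = 5, A_6 = 1. Minimum distance d = 2.

Enumerate all 2^3 = 8 messages m ∈ F_2^3.
For each, compute codeword c = mG in F_2^8, then tally its weight.
  m = 000 → c = 00000000, weight = 0.
  m = 100 → c = 01100110, weight = 4.
  m = 010 → c = 01011001, weight = 4.
  m = 110 → c = 00111111, weight = 6.
  m = 001 → c = 01110001, weight = 4.
  m = 101 → c = 00010111, weight = 4.
  m = 011 → c = 00101000, weight = 2.
  m = 111 → c = 01001110, weight = 4.
Tally weights:
  weight 0: 1 codewords.
  weight 2: 1 codewords.
  weight 4: 5 codewords.
  weight 6: 1 codewords.
Minimum distance d = smallest w > 0 with A_w > 0 = 2.
Sanity: Σ A_w = 8 = 2^3 = 8 ✓.


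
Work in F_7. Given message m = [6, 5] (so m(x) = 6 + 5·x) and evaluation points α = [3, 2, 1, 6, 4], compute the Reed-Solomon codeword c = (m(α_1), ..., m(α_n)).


c = [0, 2, 4, 1, 5]

Message polynomial: m(x) = 6 + 5·x (mod 7).
For each evaluation point α_i, compute m(α_i) mod 7:
  α_1 = 3: Horner steps 5 → 0, so m(3) = 0.
  α_2 = 2: Horner steps 5 → 2, so m(2) = 2.
  α_3 = 1: Horner steps 5 → 4, so m(1) = 4.
  α_4 = 6: Horner steps 5 → 1, so m(6) = 1.
  α_5 = 4: Horner steps 5 → 5, so m(4) = 5.
Codeword c = [0, 2, 4, 1, 5] ∈ F_7^5.


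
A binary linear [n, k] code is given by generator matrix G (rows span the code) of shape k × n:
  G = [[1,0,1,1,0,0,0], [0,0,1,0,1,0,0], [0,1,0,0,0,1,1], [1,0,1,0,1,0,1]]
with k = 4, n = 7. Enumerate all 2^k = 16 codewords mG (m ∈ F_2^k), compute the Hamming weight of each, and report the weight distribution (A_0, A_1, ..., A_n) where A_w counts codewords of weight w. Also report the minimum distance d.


Weight distribution: A_0 = 1, A_2 = 2, A_3 = 6, A_4 = 3, A_5 = 2, A_6 = 2. Minimum distance d = 2.

Enumerate all 2^4 = 16 messages m ∈ F_2^4.
For each, compute codeword c = mG in F_2^7, then tally its weight.
  m = 0000 → c = 0000000, weight = 0.
  m = 1000 → c = 1011000, weight = 3.
  m = 0100 → c = 0010100, weight = 2.
  m = 1100 → c = 1001100, weight = 3.
  m = 0010 → c = 0100011, weight = 3.
  m = 1010 → c = 1111011, weight = 6.
  m = 0110 → c = 0110111, weight = 5.
  m = 1110 → c = 1101111, weight = 6.
  m = 0001 → c = 1010101, weight = 4.
  m = 1001 → c = 0001101, weight = 3.
  m = 0101 → c = 1000001, weight = 2.
  m = 1101 → c = 0011001, weight = 3.
  m = 0011 → c = 1110110, weight = 5.
  m = 1011 → c = 0101110, weight = 4.
  m = 0111 → c = 1100010, weight = 3.
  m = 1111 → c = 0111010, weight = 4.
Tally weights:
  weight 0: 1 codewords.
  weight 2: 2 codewords.
  weight 3: 6 codewords.
  weight 4: 3 codewords.
  weight 5: 2 codewords.
  weight 6: 2 codewords.
Minimum distance d = smallest w > 0 with A_w > 0 = 2.
Sanity: Σ A_w = 16 = 2^4 = 16 ✓.


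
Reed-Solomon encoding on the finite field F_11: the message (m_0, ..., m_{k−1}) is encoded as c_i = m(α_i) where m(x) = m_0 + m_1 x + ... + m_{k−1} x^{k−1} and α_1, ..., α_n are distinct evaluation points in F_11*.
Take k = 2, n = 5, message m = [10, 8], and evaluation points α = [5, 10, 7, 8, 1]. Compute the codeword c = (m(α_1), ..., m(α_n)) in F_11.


c = [6, 2, 0, 8, 7]

Message polynomial: m(x) = 10 + 8·x (mod 11).
For each evaluation point α_i, compute m(α_i) mod 11:
  α_1 = 5: Horner steps 8 → 6, so m(5) = 6.
  α_2 = 10: Horner steps 8 → 2, so m(10) = 2.
  α_3 = 7: Horner steps 8 → 0, so m(7) = 0.
  α_4 = 8: Horner steps 8 → 8, so m(8) = 8.
  α_5 = 1: Horner steps 8 → 7, so m(1) = 7.
Codeword c = [6, 2, 0, 8, 7] ∈ F_11^5.


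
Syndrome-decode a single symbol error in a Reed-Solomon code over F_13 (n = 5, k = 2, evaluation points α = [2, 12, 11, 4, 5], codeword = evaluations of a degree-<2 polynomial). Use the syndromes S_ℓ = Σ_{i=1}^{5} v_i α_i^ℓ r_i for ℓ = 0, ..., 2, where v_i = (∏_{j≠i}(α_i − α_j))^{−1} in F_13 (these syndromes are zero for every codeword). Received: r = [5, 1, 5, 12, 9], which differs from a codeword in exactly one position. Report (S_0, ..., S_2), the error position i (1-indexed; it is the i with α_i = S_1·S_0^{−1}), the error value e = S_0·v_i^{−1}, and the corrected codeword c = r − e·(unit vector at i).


S = (12, 2, 9), error at position 3, error magnitude e = 1, c = [5, 1, 4, 12, 9].

Step 1: column multipliers v_i = (∏_{j≠i}(α_i − α_j))^{−1} mod 13.
  i = 1 (α = 2): (2−12)(2−11)(2−4)(2−5) = (−10)·(−9)·(−2)·(−3) = 540 ≡ 7, so v_1 = 7^{−1} = 2 (mod 13).
  i = 2 (α = 12): (12−2)(12−11)(12−4)(12−5) = 10·1·8·7 = 560 ≡ 1, so v_2 = 1^{−1} = 1 (mod 13).
  i = 3 (α = 11): (11−2)(11−12)(11−4)(11−5) = 9·(−1)·7·6 = −378 ≡ 12, so v_3 = 12^{−1} = 12 (mod 13).
  i = 4 (α = 4): (4−2)(4−12)(4−11)(4−5) = 2·(−8)·(−7)·(−1) = −112 ≡ 5, so v_4 = 5^{−1} = 8 (mod 13).
  i = 5 (α = 5): (5−2)(5−12)(5−11)(5−4) = 3·(−7)·(−6)·1 = 126 ≡ 9, so v_5 = 9^{−1} = 3 (mod 13).
  v = [2, 1, 12, 8, 3].
Step 2: syndromes of r = [5, 1, 5, 12, 9] (all sums mod 13).
  S_0 = Σ v_i r_i = 2·5 + 1·1 + 12·5 + 8·12 + 3·9 = 194 ≡ 12.
  S_1 = Σ v_i α_i r_i = 2·2·5 + 1·12·1 + 12·11·5 + 8·4·12 + 3·5·9 = 1211 ≡ 2.
  α_i^2 mod 13 = [4, 1, 4, 3, 12].
  S_2 = Σ v_i α_i^2 r_i = 2·4·5 + 1·1·1 + 12·4·5 + 8·3·12 + 3·12·9 = 893 ≡ 9.
  S = (12, 2, 9) ≠ 0, so r is not a codeword (an error is present).
Step 3: locate the error. For a single error e at position i, S_ℓ = v_i·e·α_i^ℓ, so α_err = S_1/S_0.
  S_0^{−1} = 12^{−1} = 12 (mod 13), so α_err = 2·12 = 24 ≡ 11 = α_3. Error position i = 3.
  Consistency check: S_2/S_1 = 9·7 = 63 ≡ 11 = α_err ✓ (single-error assumption holds).
Step 4: error magnitude e = S_0/v_3 = S_0·∏_{j≠3}(α_3 − α_j) = 12·12 = 144 ≡ 1 (mod 13).
Step 5: correct position 3: c_3 = r_3 − e = 5 − 1 ≡ 4 (mod 13). Hence c = [5, 1, 4, 12, 9].
  Check: interpolating c through the α_i gives m(x) = 11 + 10·x (degree < 2) with m(α_i) = c_i for every i, so c is indeed a codeword.


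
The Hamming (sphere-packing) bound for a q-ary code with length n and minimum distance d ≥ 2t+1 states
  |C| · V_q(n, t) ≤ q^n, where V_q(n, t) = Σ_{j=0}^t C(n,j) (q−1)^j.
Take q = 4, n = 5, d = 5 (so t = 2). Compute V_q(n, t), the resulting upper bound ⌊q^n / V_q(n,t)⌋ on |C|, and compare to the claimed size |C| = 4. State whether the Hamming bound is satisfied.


V_q(n, t) = 106, q^n = 1024, Hamming bound = 9, |C| = 4 ≤ bound (satisfied).

Step 1: Compute V_q(n, t) = Σ_{j=0}^2 C(n, j) (q−1)^j.
  j = 0: C(5,0)·(3)^0 = 1·1 = 1.
  j = 1: C(5,1)·(3)^1 = 5·3 = 15.
  j = 2: C(5,2)·(3)^2 = 10·9 = 90.
  V_q(n, t) = 1 + 15 + 90 = 106.
Step 2: q^n = 4^5 = 1024.
Step 3: Hamming bound ⌊q^n / V_q(n,t)⌋ = ⌊1024/106⌋ = 9.
Step 4: Compare |C| = 4 to 9: satisfied.
The claimed |C| lies below the Hamming bound.


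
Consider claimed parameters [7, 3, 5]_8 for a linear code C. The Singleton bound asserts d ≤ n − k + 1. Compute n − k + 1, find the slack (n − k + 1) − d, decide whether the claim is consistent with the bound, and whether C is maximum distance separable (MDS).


Singleton RHS = n − k + 1 = 5, slack = 0, bound satisfied, MDS.

Singleton bound: d ≤ n − k + 1.
Here n = 7, k = 3, so n − k + 1 = 5.
Given d = 5, check d ≤ 5: YES.
Slack = (n − k + 1) − d = 0.
The code is MDS (slack = 0).
Description: the claimed parameters are [7, 3, 5]_8; such a code would be MDS (meets Singleton bound).


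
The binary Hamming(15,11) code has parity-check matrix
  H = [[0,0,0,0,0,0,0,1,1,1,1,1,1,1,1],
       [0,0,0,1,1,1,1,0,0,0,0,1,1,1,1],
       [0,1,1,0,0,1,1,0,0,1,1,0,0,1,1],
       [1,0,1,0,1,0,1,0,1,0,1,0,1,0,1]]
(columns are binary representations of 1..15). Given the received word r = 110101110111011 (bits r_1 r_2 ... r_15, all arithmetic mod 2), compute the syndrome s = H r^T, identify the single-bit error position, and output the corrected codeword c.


s = (0, 0, 1, 0)^T, error position = 2, corrected codeword c = 100101110111011

Compute s = H r^T mod 2 one row at a time:
  s_1 = 1 + 0 + 1 + 1 + 1 + 0 + 1 + 1 = 6 ≡ 0 (mod 2).
  s_2 = 1 + 0 + 1 + 1 + 1 + 0 + 1 + 1 = 6 ≡ 0 (mod 2).
  s_3 = 1 + 0 + 1 + 1 + 1 + 1 + 1 + 1 = 7 ≡ 1 (mod 2).
  s_4 = 1 + 0 + 0 + 1 + 0 + 1 + 0 + 1 = 4 ≡ 0 (mod 2).
s = (0, 0, 1, 0)^T — this equals column 2 of H (binary 0010), so error is at position 2.
Correct: flip bit 2 of r = 110101110111011 to get c = 100101110111011.


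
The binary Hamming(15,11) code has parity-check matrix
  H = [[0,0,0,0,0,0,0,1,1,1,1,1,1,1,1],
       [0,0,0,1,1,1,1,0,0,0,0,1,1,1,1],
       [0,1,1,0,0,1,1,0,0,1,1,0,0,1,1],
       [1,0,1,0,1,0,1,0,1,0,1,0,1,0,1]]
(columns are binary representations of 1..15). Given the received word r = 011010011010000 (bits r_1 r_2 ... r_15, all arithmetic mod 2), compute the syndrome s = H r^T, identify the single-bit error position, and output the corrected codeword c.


s = (1, 1, 1, 0)^T, error position = 14, corrected codeword c = 011010011010010

Compute s = H r^T mod 2 one row at a time:
  s_1 = 1 + 1 + 0 + 1 + 0 + 0 + 0 + 0 = 3 ≡ 1 (mod 2).
  s_2 = 0 + 1 + 0 + 0 + 0 + 0 + 0 + 0 = 1 ≡ 1 (mod 2).
  s_3 = 1 + 1 + 0 + 0 + 0 + 1 + 0 + 0 = 3 ≡ 1 (mod 2).
  s_4 = 0 + 1 + 1 + 0 + 1 + 1 + 0 + 0 = 4 ≡ 0 (mod 2).
s = (1, 1, 1, 0)^T — this equals column 14 of H (binary 1110), so error is at position 14.
Correct: flip bit 14 of r = 011010011010000 to get c = 011010011010010.


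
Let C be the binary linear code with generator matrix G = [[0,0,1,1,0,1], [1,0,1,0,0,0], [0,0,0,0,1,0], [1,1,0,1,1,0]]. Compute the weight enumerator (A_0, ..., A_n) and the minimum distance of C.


Weight distribution: A_0 = 1, A_1 = 1, A_2 = 2, A_3 = 6, A_4 = 5, A_5 = 1. Minimum distance d = 1.

Enumerate all 2^4 = 16 messages m ∈ F_2^4.
For each, compute codeword c = mG in F_2^6, then tally its weight.
  m = 0000 → c = 000000, weight = 0.
  m = 1000 → c = 001101, weight = 3.
  m = 0100 → c = 101000, weight = 2.
  m = 1100 → c = 100101, weight = 3.
  m = 0010 → c = 000010, weight = 1.
  m = 1010 → c = 001111, weight = 4.
  m = 0110 → c = 101010, weight = 3.
  m = 1110 → c = 100111, weight = 4.
  m = 0001 → c = 110110, weight = 4.
  m = 1001 → c = 111011, weight = 5.
  m = 0101 → c = 011110, weight = 4.
  m = 1101 → c = 010011, weight = 3.
  m = 0011 → c = 110100, weight = 3.
  m = 1011 → c = 111001, weight = 4.
  m = 0111 → c = 011100, weight = 3.
  m = 1111 → c = 010001, weight = 2.
Tally weights:
  weight 0: 1 codewords.
  weight 1: 1 codewords.
  weight 2: 2 codewords.
  weight 3: 6 codewords.
  weight 4: 5 codewords.
  weight 5: 1 codewords.
Minimum distance d = smallest w > 0 with A_w > 0 = 1.
Sanity: Σ A_w = 16 = 2^4 = 16 ✓.


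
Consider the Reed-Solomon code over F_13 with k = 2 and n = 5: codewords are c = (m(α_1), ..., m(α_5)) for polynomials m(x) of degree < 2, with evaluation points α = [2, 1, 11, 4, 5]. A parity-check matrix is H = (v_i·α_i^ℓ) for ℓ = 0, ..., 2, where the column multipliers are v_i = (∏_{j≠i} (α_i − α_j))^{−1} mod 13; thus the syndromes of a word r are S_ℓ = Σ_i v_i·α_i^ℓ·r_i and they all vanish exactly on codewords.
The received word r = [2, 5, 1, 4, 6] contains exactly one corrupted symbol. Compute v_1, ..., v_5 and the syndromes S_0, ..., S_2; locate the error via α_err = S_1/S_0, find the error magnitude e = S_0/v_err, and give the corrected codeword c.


S = (7, 2, 8), error at position 4, error magnitude e = 8, c = [2, 5, 1, 9, 6].

Step 1: column multipliers v_i = (∏_{j≠i}(α_i − α_j))^{−1} mod 13.
  i = 1 (α = 2): (2−1)(2−11)(2−4)(2−5) = 1·(−9)·(−2)·(−3) = −54 ≡ 11, so v_1 = 11^{−1} = 6 (mod 13).
  i = 2 (α = 1): (1−2)(1−11)(1−4)(1−5) = (−1)·(−10)·(−3)·(−4) = 120 ≡ 3, so v_2 = 3^{−1} = 9 (mod 13).
  i = 3 (α = 11): (11−2)(11−1)(11−4)(11−5) = 9·10·7·6 = 3780 ≡ 10, so v_3 = 10^{−1} = 4 (mod 13).
  i = 4 (α = 4): (4−2)(4−1)(4−11)(4−5) = 2·3·(−7)·(−1) = 42 ≡ 3, so v_4 = 3^{−1} = 9 (mod 13).
  i = 5 (α = 5): (5−2)(5−1)(5−11)(5−4) = 3·4·(−6)·1 = −72 ≡ 6, so v_5 = 6^{−1} = 11 (mod 13).
  v = [6, 9, 4, 9, 11].
Step 2: syndromes of r = [2, 5, 1, 4, 6] (all sums mod 13).
  S_0 = Σ v_i r_i = 6·2 + 9·5 + 4·1 + 9·4 + 11·6 = 163 ≡ 7.
  S_1 = Σ v_i α_i r_i = 6·2·2 + 9·1·5 + 4·11·1 + 9·4·4 + 11·5·6 = 587 ≡ 2.
  α_i^2 mod 13 = [4, 1, 4, 3, 12].
  S_2 = Σ v_i α_i^2 r_i = 6·4·2 + 9·1·5 + 4·4·1 + 9·3·4 + 11·12·6 = 1009 ≡ 8.
  S = (7, 2, 8) ≠ 0, so r is not a codeword (an error is present).
Step 3: locate the error. For a single error e at position i, S_ℓ = v_i·e·α_i^ℓ, so α_err = S_1/S_0.
  S_0^{−1} = 7^{−1} = 2 (mod 13), so α_err = 2·2 = 4 ≡ 4 = α_4. Error position i = 4.
  Consistency check: S_2/S_1 = 8·7 = 56 ≡ 4 = α_err ✓ (single-error assumption holds).
Step 4: error magnitude e = S_0/v_4 = S_0·∏_{j≠4}(α_4 − α_j) = 7·3 = 21 ≡ 8 (mod 13).
Step 5: correct position 4: c_4 = r_4 − e = 4 − 8 ≡ 9 (mod 13). Hence c = [2, 5, 1, 9, 6].
  Check: interpolating c through the α_i gives m(x) = 8 + 10·x (degree < 2) with m(α_i) = c_i for every i, so c is indeed a codeword.


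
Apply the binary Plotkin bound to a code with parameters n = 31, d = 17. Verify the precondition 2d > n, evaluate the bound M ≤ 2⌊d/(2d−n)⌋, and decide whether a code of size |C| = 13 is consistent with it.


Plotkin bound M ≤ 10; given |C| = 13 > bound (violated).

Check applicability: 2d = 34, n = 31.
2d − n = 3 > 0, so Plotkin applies.
Compute d/(2d−n) = 17/3 ≈ 5.6667.
⌊d/(2d−n)⌋ = 5.
Plotkin bound: M ≤ 2·5 = 10.
Given |C| = 13, check: VIOLATED.
This |C| is above the Plotkin bound, so no binary code with n = 31, d = 17 and 13 codewords exists.


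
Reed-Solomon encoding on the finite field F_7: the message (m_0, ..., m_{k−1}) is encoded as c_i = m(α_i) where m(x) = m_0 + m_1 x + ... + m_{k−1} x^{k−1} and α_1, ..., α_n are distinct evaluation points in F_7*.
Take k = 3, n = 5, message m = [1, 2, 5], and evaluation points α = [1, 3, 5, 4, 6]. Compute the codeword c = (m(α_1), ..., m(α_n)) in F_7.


c = [1, 3, 3, 5, 4]

Message polynomial: m(x) = 1 + 2·x + 5·x^2 (mod 7).
For each evaluation point α_i, compute m(α_i) mod 7:
  α_1 = 1: Horner steps 5 → 0 → 1, so m(1) = 1.
  α_2 = 3: Horner steps 5 → 3 → 3, so m(3) = 3.
  α_3 = 5: Horner steps 5 → 6 → 3, so m(5) = 3.
  α_4 = 4: Horner steps 5 → 1 → 5, so m(4) = 5.
  α_5 = 6: Horner steps 5 → 4 → 4, so m(6) = 4.
Codeword c = [1, 3, 3, 5, 4] ∈ F_7^5.


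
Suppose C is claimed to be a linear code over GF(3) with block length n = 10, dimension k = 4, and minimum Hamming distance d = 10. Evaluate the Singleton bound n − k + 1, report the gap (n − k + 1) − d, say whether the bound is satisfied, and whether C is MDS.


Singleton RHS = n − k + 1 = 7, slack = -3, bound violated (no such code; not MDS).

Singleton bound: d ≤ n − k + 1.
Here n = 10, k = 4, so n − k + 1 = 7.
Given d = 10, check d ≤ 7: NO.
Slack = (n − k + 1) − d = -3.
The slack is negative: d = 10 exceeds n − k + 1 = 7 by 3, so the Singleton bound is violated and no linear [10, 4, 10]_3 code can exist. In particular it is not MDS (MDS requires d = n − k + 1 exactly).
Description: the claimed parameters are [10, 4, 10]_3; such a code would be impossible (violates the Singleton bound).


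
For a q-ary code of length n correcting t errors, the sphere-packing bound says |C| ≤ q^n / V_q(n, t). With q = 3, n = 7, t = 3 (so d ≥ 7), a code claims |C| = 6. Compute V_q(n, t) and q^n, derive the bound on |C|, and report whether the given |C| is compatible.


V_q(n, t) = 379, q^n = 2187, Hamming bound = 5, |C| = 6 > bound (violated).

Step 1: Compute V_q(n, t) = Σ_{j=0}^3 C(n, j) (q−1)^j.
  j = 0: C(7,0)·(2)^0 = 1·1 = 1.
  j = 1: C(7,1)·(2)^1 = 7·2 = 14.
  j = 2: C(7,2)·(2)^2 = 21·4 = 84.
  j = 3: C(7,3)·(2)^3 = 35·8 = 280.
  V_q(n, t) = 1 + 14 + 84 + 280 = 379.
Step 2: q^n = 3^7 = 2187.
Step 3: Hamming bound ⌊q^n / V_q(n,t)⌋ = ⌊2187/379⌋ = 5.
Step 4: Compare |C| = 6 to 5: violated.
The claimed |C| lies above the Hamming bound, so no 3-ary code of length 7 with d ≥ 7 can have 6 codewords.


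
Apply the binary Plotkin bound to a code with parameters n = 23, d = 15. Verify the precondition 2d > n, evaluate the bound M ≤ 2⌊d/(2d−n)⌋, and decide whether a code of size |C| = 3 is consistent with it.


Plotkin bound M ≤ 4; given |C| = 3 ≤ bound (satisfied).

Check applicability: 2d = 30, n = 23.
2d − n = 7 > 0, so Plotkin applies.
Compute d/(2d−n) = 15/7 ≈ 2.1429.
⌊d/(2d−n)⌋ = 2.
Plotkin bound: M ≤ 2·2 = 4.
Given |C| = 3, check: satisfied.
This |C| is below the Plotkin bound.


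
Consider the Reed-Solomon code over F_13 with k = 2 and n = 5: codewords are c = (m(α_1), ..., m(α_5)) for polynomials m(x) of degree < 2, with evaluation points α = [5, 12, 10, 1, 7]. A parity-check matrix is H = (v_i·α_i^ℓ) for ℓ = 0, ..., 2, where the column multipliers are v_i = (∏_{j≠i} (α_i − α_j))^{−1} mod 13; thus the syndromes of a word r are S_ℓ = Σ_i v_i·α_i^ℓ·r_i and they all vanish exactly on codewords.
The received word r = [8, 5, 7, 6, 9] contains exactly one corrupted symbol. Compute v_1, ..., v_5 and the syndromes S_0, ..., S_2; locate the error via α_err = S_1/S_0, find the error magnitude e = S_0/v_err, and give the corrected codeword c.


S = (1, 10, 9), error at position 3, error magnitude e = 3, c = [8, 5, 4, 6, 9].

Step 1: column multipliers v_i = (∏_{j≠i}(α_i − α_j))^{−1} mod 13.
  i = 1 (α = 5): (5−12)(5−10)(5−1)(5−7) = (−7)·(−5)·4·(−2) = −280 ≡ 6, so v_1 = 6^{−1} = 11 (mod 13).
  i = 2 (α = 12): (12−5)(12−10)(12−1)(12−7) = 7·2·11·5 = 770 ≡ 3, so v_2 = 3^{−1} = 9 (mod 13).
  i = 3 (α = 10): (10−5)(10−12)(10−1)(10−7) = 5·(−2)·9·3 = −270 ≡ 3, so v_3 = 3^{−1} = 9 (mod 13).
  i = 4 (α = 1): (1−5)(1−12)(1−10)(1−7) = (−4)·(−11)·(−9)·(−6) = 2376 ≡ 10, so v_4 = 10^{−1} = 4 (mod 13).
  i = 5 (α = 7): (7−5)(7−12)(7−10)(7−1) = 2·(−5)·(−3)·6 = 180 ≡ 11, so v_5 = 11^{−1} = 6 (mod 13).
  v = [11, 9, 9, 4, 6].
Step 2: syndromes of r = [8, 5, 7, 6, 9] (all sums mod 13).
  S_0 = Σ v_i r_i = 11·8 + 9·5 + 9·7 + 4·6 + 6·9 = 274 ≡ 1.
  S_1 = Σ v_i α_i r_i = 11·5·8 + 9·12·5 + 9·10·7 + 4·1·6 + 6·7·9 = 2012 ≡ 10.
  α_i^2 mod 13 = [12, 1, 9, 1, 10].
  S_2 = Σ v_i α_i^2 r_i = 11·12·8 + 9·1·5 + 9·9·7 + 4·1·6 + 6·10·9 = 2232 ≡ 9.
  S = (1, 10, 9) ≠ 0, so r is not a codeword (an error is present).
Step 3: locate the error. For a single error e at position i, S_ℓ = v_i·e·α_i^ℓ, so α_err = S_1/S_0.
  S_0^{−1} = 1^{−1} = 1 (mod 13), so α_err = 10·1 = 10 ≡ 10 = α_3. Error position i = 3.
  Consistency check: S_2/S_1 = 9·4 = 36 ≡ 10 = α_err ✓ (single-error assumption holds).
Step 4: error magnitude e = S_0/v_3 = S_0·∏_{j≠3}(α_3 − α_j) = 1·3 = 3 ≡ 3 (mod 13).
Step 5: correct position 3: c_3 = r_3 − e = 7 − 3 ≡ 4 (mod 13). Hence c = [8, 5, 4, 6, 9].
  Check: interpolating c through the α_i gives m(x) = 12 + 7·x (degree < 2) with m(α_i) = c_i for every i, so c is indeed a codeword.


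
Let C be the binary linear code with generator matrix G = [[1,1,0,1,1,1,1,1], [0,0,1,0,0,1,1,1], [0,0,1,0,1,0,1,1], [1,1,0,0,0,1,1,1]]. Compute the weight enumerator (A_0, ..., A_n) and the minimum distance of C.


Weight distribution: A_0 = 1, A_2 = 3, A_3 = 1, A_4 = 3, A_5 = 6, A_6 = 1, A_7 = 1. Minimum distance d = 2.

Enumerate all 2^4 = 16 messages m ∈ F_2^4.
For each, compute codeword c = mG in F_2^8, then tally its weight.
  m = 0000 → c = 00000000, weight = 0.
  m = 1000 → c = 11011111, weight = 7.
  m = 0100 → c = 00100111, weight = 4.
  m = 1100 → c = 11111000, weight = 5.
  m = 0010 → c = 00101011, weight = 4.
  m = 1010 → c = 11110100, weight = 5.
  m = 0110 → c = 00001100, weight = 2.
  m = 1110 → c = 11010011, weight = 5.
  m = 0001 → c = 11000111, weight = 5.
  m = 1001 → c = 00011000, weight = 2.
  m = 0101 → c = 11100000, weight = 3.
  m = 1101 → c = 00111111, weight = 6.
  m = 0011 → c = 11101100, weight = 5.
  m = 1011 → c = 00110011, weight = 4.
  m = 0111 → c = 11001011, weight = 5.
  m = 1111 → c = 00010100, weight = 2.
Tally weights:
  weight 0: 1 codewords.
  weight 2: 3 codewords.
  weight 3: 1 codewords.
  weight 4: 3 codewords.
  weight 5: 6 codewords.
  weight 6: 1 codewords.
  weight 7: 1 codewords.
Minimum distance d = smallest w > 0 with A_w > 0 = 2.
Sanity: Σ A_w = 16 = 2^4 = 16 ✓.


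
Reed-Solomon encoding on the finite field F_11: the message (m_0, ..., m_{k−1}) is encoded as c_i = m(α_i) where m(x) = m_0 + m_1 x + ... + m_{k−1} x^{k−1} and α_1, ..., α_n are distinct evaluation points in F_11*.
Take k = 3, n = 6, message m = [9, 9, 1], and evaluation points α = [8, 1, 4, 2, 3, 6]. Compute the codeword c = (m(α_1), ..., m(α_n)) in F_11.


c = [2, 8, 6, 9, 1, 0]

Message polynomial: m(x) = 9 + 9·x + 1·x^2 (mod 11).
For each evaluation point α_i, compute m(α_i) mod 11:
  α_1 = 8: Horner steps 1 → 6 → 2, so m(8) = 2.
  α_2 = 1: Horner steps 1 → 10 → 8, so m(1) = 8.
  α_3 = 4: Horner steps 1 → 2 → 6, so m(4) = 6.
  α_4 = 2: Horner steps 1 → 0 → 9, so m(2) = 9.
  α_5 = 3: Horner steps 1 → 1 → 1, so m(3) = 1.
  α_6 = 6: Horner steps 1 → 4 → 0, so m(6) = 0.
Codeword c = [2, 8, 6, 9, 1, 0] ∈ F_11^6.


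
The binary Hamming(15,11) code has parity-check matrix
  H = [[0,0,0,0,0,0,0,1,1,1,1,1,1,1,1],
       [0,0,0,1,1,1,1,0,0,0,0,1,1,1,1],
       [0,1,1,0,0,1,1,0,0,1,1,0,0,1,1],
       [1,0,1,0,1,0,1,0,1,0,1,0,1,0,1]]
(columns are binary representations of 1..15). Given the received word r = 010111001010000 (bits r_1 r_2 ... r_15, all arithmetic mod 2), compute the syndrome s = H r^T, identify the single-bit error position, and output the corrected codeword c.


s = (0, 1, 1, 1)^T, error position = 7, corrected codeword c = 010111101010000

Compute s = H r^T mod 2 one row at a time:
  s_1 = 0 + 1 + 0 + 1 + 0 + 0 + 0 + 0 = 2 ≡ 0 (mod 2).
  s_2 = 1 + 1 + 1 + 0 + 0 + 0 + 0 + 0 = 3 ≡ 1 (mod 2).
  s_3 = 1 + 0 + 1 + 0 + 0 + 1 + 0 + 0 = 3 ≡ 1 (mod 2).
  s_4 = 0 + 0 + 1 + 0 + 1 + 1 + 0 + 0 = 3 ≡ 1 (mod 2).
s = (0, 1, 1, 1)^T — this equals column 7 of H (binary 0111), so error is at position 7.
Correct: flip bit 7 of r = 010111001010000 to get c = 010111101010000.


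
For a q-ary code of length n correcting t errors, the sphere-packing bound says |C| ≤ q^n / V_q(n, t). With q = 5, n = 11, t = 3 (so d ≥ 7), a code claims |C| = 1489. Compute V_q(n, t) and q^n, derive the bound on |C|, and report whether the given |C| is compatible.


V_q(n, t) = 11485, q^n = 48828125, Hamming bound = 4251, |C| = 1489 ≤ bound (satisfied).

Step 1: Compute V_q(n, t) = Σ_{j=0}^3 C(n, j) (q−1)^j.
  j = 0: C(11,0)·(4)^0 = 1·1 = 1.
  j = 1: C(11,1)·(4)^1 = 11·4 = 44.
  j = 2: C(11,2)·(4)^2 = 55·16 = 880.
  j = 3: C(11,3)·(4)^3 = 165·64 = 10560.
  V_q(n, t) = 1 + 44 + 880 + 10560 = 11485.
Step 2: q^n = 5^11 = 48828125.
Step 3: Hamming bound ⌊q^n / V_q(n,t)⌋ = ⌊48828125/11485⌋ = 4251.
Step 4: Compare |C| = 1489 to 4251: satisfied.
The claimed |C| lies below the Hamming bound.


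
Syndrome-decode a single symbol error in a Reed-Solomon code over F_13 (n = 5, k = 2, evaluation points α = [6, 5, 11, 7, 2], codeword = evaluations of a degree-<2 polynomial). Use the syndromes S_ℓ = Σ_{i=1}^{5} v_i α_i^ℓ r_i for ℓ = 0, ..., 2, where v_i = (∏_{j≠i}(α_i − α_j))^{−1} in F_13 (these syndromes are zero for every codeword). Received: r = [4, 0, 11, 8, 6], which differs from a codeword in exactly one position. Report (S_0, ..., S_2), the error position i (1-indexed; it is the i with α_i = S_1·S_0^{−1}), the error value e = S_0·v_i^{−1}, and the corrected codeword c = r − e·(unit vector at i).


S = (10, 7, 1), error at position 5, error magnitude e = 5, c = [4, 0, 11, 8, 1].

Step 1: column multipliers v_i = (∏_{j≠i}(α_i − α_j))^{−1} mod 13.
  i = 1 (α = 6): (6−5)(6−11)(6−7)(6−2) = 1·(−5)·(−1)·4 = 20 ≡ 7, so v_1 = 7^{−1} = 2 (mod 13).
  i = 2 (α = 5): (5−6)(5−11)(5−7)(5−2) = (−1)·(−6)·(−2)·3 = −36 ≡ 3, so v_2 = 3^{−1} = 9 (mod 13).
  i = 3 (α = 11): (11−6)(11−5)(11−7)(11−2) = 5·6·4·9 = 1080 ≡ 1, so v_3 = 1^{−1} = 1 (mod 13).
  i = 4 (α = 7): (7−6)(7−5)(7−11)(7−2) = 1·2·(−4)·5 = −40 ≡ 12, so v_4 = 12^{−1} = 12 (mod 13).
  i = 5 (α = 2): (2−6)(2−5)(2−11)(2−7) = (−4)·(−3)·(−9)·(−5) = 540 ≡ 7, so v_5 = 7^{−1} = 2 (mod 13).
  v = [2, 9, 1, 12, 2].
Step 2: syndromes of r = [4, 0, 11, 8, 6] (all sums mod 13).
  S_0 = Σ v_i r_i = 2·4 + 9·0 + 1·11 + 12·8 + 2·6 = 127 ≡ 10.
  S_1 = Σ v_i α_i r_i = 2·6·4 + 9·5·0 + 1·11·11 + 12·7·8 + 2·2·6 = 865 ≡ 7.
  α_i^2 mod 13 = [10, 12, 4, 10, 4].
  S_2 = Σ v_i α_i^2 r_i = 2·10·4 + 9·12·0 + 1·4·11 + 12·10·8 + 2·4·6 = 1132 ≡ 1.
  S = (10, 7, 1) ≠ 0, so r is not a codeword (an error is present).
Step 3: locate the error. For a single error e at position i, S_ℓ = v_i·e·α_i^ℓ, so α_err = S_1/S_0.
  S_0^{−1} = 10^{−1} = 4 (mod 13), so α_err = 7·4 = 28 ≡ 2 = α_5. Error position i = 5.
  Consistency check: S_2/S_1 = 1·2 = 2 ≡ 2 = α_err ✓ (single-error assumption holds).
Step 4: error magnitude e = S_0/v_5 = S_0·∏_{j≠5}(α_5 − α_j) = 10·7 = 70 ≡ 5 (mod 13).
Step 5: correct position 5: c_5 = r_5 − e = 6 − 5 ≡ 1 (mod 13). Hence c = [4, 0, 11, 8, 1].
  Check: interpolating c through the α_i gives m(x) = 6 + 4·x (degree < 2) with m(α_i) = c_i for every i, so c is indeed a codeword.
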